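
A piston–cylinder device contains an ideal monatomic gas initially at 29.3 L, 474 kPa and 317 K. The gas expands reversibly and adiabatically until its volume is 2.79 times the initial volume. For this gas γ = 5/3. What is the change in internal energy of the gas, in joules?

n = P₁V₁/(RT₁) = 474×29.3/(8.314×317) = 5.27 mol.
Adiabatic: TV^(γ−1) = const ⇒ T₂ = 317×(0.358)^0.667 = 160 K; PV^γ = const ⇒ P₂ = 85.7 kPa.
For an ideal gas ΔU = nCvΔT with Cv = (3/2)R = 12.5 J/(mol·K).
ΔU = 5.27×12.5×(160−317) = -10300 J.

-10300 J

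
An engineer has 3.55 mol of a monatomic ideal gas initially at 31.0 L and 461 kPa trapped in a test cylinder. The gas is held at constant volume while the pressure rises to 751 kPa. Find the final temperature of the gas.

T₁ = P₁V₁/(nR) = 461×31.0/(3.55×8.314) = 484 K.
Isochoric: V stays 31.0 L; P/T = const ⇒ T₂ = 789 K, P₂ = 751 kPa.

789 K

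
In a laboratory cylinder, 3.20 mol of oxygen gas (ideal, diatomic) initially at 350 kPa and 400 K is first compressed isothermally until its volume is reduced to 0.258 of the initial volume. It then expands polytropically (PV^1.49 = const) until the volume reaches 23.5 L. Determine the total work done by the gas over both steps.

-5390 J

V₁ = nRT₁/P₁ = 3.20×8.314×400/350 = 30.4 L.
Step 1 — Isothermal: T stays 400 K; PV = const ⇒ V₂ = 7.84 L, P₂ = 1360 kPa.
ΔU = 0 (ideal gas, T constant).
W = nRT ln(V₂/V₁) = 3.20×8.314×400×ln(0.258) = -14400 J.
Q = ΔU + W = -14400 J.
State after step 1: P = 1360 kPa, V = 7.84 L, T = 400 K.
Step 2 — Polytropic n=1.49: T₂ = T₁(V₁/V₂)^(n−1) = 400×(0.334)^0.49 = 234 K; P₂ = P₁(V₁/V₂)^n = 265 kPa.
W = (P₁V₁−P₂V₂)/(n−1) = (1360×7.84−265×23.5)/0.49 = 9030 J.
ΔU = nCvΔT = 3.20×20.8×(234−400) = -11100 J.
Q = ΔU + W = -2030 J.
Net over both steps: W = -5390 J, Q = -16400 J, ΔU = -11100 J.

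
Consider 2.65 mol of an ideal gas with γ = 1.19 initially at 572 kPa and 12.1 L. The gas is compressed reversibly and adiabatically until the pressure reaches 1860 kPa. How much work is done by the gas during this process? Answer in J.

-7550 J

T₁ = P₁V₁/(nR) = 572×12.1/(2.65×8.314) = 314 K.
Adiabatic: T₂/T₁ = (P₂/P₁)^((γ−1)/γ) ⇒ T₂ = 314×(3.25)^0.160 = 379 K; V₂ = 4.49 L.
ΔU = nCvΔT = 2.65×43.8×(379−314) = 7550 J.
Q = 0 for an adiabatic process, so W = −ΔU = -7550 J.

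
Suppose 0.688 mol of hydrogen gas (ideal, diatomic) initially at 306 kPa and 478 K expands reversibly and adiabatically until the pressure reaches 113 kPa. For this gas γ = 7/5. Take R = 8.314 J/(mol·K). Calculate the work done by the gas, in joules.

V₁ = nRT₁/P₁ = 0.688×8.314×478/306 = 8.94 L.
Adiabatic: T₂/T₁ = (P₂/P₁)^((γ−1)/γ) ⇒ T₂ = 478×(0.369)^0.286 = 360 K; V₂ = 18.2 L.
ΔU = nCvΔT = 0.688×20.8×(360−478) = -1690 J.
Q = 0 for an adiabatic process, so W = −ΔU = 1690 J.

1690 J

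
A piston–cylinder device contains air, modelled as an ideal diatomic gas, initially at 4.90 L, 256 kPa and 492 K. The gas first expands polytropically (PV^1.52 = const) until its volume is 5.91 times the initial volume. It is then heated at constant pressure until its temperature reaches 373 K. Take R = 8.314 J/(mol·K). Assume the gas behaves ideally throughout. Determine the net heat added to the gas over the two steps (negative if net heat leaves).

1150 J

n = P₁V₁/(RT₁) = 256×4.90/(8.314×492) = 0.307 mol.
Step 1 — Polytropic n=1.52: T₂ = T₁(V₁/V₂)^(n−1) = 492×(0.169)^0.52 = 195 K; P₂ = P₁(V₁/V₂)^n = 17.2 kPa.
W = (P₁V₁−P₂V₂)/(n−1) = (256×4.90−17.2×29.0)/0.52 = 1450 J.
ΔU = nCvΔT = 0.307×20.8×(195−492) = -1890 J.
Q = ΔU + W = -436 J.
State after step 1: P = 17.2 kPa, V = 29.0 L, T = 195 K.
Step 2 — Isobaric: P stays 17.2 kPa; V/T = const ⇒ T₂ = 373 K, V₂ = 55.3 L.
W = PΔV = 17.2×(55.3−29.0) kPa·L = 453 J.
ΔU = nCvΔT = 0.307×20.8×(373−195) = 1130 J.
Q = ΔU + W = nCpΔT = 1590 J.
Net over both steps: W = 1910 J, Q = 1150 J, ΔU = -759 J.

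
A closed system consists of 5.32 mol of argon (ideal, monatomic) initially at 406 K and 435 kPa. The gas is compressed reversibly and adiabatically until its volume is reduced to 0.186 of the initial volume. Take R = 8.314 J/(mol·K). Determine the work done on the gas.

V₁ = nRT₁/P₁ = 5.32×8.314×406/435 = 41.3 L.
Adiabatic: TV^(γ−1) = const ⇒ T₂ = 406×(5.38)^0.667 = 1250 K; PV^γ = const ⇒ P₂ = 7180 kPa.
ΔU = nCvΔT = 5.32×12.5×(1250−406) = 55700 J.
Q = 0 for an adiabatic process, so W = −ΔU = -55700 J.
Work done on the gas = −W_by = 55700 J.

55700 J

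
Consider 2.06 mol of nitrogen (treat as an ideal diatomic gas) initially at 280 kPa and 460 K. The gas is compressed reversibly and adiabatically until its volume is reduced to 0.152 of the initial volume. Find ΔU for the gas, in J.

22100 J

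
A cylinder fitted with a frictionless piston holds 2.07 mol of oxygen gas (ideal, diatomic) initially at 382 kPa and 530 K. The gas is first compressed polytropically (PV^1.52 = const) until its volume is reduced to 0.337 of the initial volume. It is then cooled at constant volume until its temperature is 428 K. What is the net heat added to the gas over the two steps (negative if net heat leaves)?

V₁ = nRT₁/P₁ = 2.07×8.314×530/382 = 23.9 L.
Step 1 — Polytropic n=1.52: T₂ = T₁(V₁/V₂)^(n−1) = 530×(2.97)^0.52 = 933 K; P₂ = P₁(V₁/V₂)^n = 2000 kPa.
W = (P₁V₁−P₂V₂)/(n−1) = (382×23.9−2000×8.05)/0.52 = -13300 J.
ΔU = nCvΔT = 2.07×20.8×(933−530) = 17300 J.
Q = ΔU + W = 4000 J.
State after step 1: P = 2000 kPa, V = 8.05 L, T = 933 K.
Step 2 — Isochoric: V stays 8.05 L; P/T = const ⇒ T₂ = 428 K, P₂ = 915 kPa.
W = 0 (no volume change).
ΔU = nCvΔT = 2.07×20.8×(428−933) = -21700 J.
Q = ΔU = -21700 J.
Net over both steps: W = -13300 J, Q = -17700 J, ΔU = -4390 J.

-17700 J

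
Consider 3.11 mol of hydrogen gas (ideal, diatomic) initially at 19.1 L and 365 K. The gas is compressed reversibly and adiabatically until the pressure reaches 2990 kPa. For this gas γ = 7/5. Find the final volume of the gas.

5.28 L

P₁ = nRT₁/V₁ = 3.11×8.314×365/19.1 = 494 kPa.
Adiabatic: T₂/T₁ = (P₂/P₁)^((γ−1)/γ) ⇒ T₂ = 365×(6.05)^0.286 = 610 K; V₂ = 5.28 L.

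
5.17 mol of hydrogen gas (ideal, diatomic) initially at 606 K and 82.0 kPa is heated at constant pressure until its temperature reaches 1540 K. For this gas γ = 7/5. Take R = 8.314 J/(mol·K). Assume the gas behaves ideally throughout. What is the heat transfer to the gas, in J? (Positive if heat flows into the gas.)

V₁ = nRT₁/P₁ = 5.17×8.314×606/82.0 = 318 L.
Isobaric: P stays 82.0 kPa; V/T = const ⇒ T₂ = 1540 K, V₂ = 807 L.
W = PΔV = 82.0×(807−318) kPa·L = 40100 J.
ΔU = nCvΔT = 5.17×20.8×(1540−606) = 100000 J.
Q = ΔU + W = nCpΔT = 141000 J.

141000 J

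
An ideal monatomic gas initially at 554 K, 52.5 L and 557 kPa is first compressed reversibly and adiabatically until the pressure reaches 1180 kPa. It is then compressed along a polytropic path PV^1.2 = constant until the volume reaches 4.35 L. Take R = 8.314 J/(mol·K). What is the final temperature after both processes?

1120 K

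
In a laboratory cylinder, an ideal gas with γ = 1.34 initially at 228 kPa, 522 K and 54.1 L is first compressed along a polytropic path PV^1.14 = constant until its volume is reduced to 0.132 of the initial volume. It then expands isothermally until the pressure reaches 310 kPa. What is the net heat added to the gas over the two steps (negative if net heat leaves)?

n = P₁V₁/(RT₁) = 228×54.1/(8.314×522) = 2.84 mol.
Step 1 — Polytropic n=1.14: T₂ = T₁(V₁/V₂)^(n−1) = 522×(7.58)^0.14 = 693 K; P₂ = P₁(V₁/V₂)^n = 2290 kPa.
W = (P₁V₁−P₂V₂)/(n−1) = (228×54.1−2290×7.14)/0.14 = -28900 J.
ΔU = nCvΔT = 2.84×24.5×(693−522) = 11900 J.
Q = ΔU + W = -17000 J.
State after step 1: P = 2290 kPa, V = 7.14 L, T = 693 K.
Step 2 — Isothermal: T stays 693 K; PV = const ⇒ V₂ = 52.8 L, P₂ = 310 kPa.
ΔU = 0 (ideal gas, T constant).
W = nRT ln(V₂/V₁) = 2.84×8.314×693×ln(7.40) = 32800 J.
Q = ΔU + W = 32800 J.
Net over both steps: W = 3900 J, Q = 15800 J, ΔU = 11900 J.

15800 J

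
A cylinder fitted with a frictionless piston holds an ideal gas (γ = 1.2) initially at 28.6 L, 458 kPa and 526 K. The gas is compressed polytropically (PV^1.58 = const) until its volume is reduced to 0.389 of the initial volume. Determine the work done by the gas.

-16500 J

n = P₁V₁/(RT₁) = 458×28.6/(8.314×526) = 3.00 mol.
Polytropic n=1.58: T₂ = T₁(V₁/V₂)^(n−1) = 526×(2.57)^0.58 = 910 K; P₂ = P₁(V₁/V₂)^n = 2040 kPa.
W = (P₁V₁−P₂V₂)/(n−1) = (458×28.6−2040×11.1)/0.58 = -16500 J.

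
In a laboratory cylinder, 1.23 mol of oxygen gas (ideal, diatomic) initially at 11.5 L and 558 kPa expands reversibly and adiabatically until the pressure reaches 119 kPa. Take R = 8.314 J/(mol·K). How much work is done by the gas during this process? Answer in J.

T₁ = P₁V₁/(nR) = 558×11.5/(1.23×8.314) = 628 K.
Adiabatic: T₂/T₁ = (P₂/P₁)^((γ−1)/γ) ⇒ T₂ = 628×(0.213)^0.286 = 404 K; V₂ = 34.7 L.
ΔU = nCvΔT = 1.23×20.8×(404−628) = -5730 J.
Q = 0 for an adiabatic process, so W = −ΔU = 5730 J.

5730 J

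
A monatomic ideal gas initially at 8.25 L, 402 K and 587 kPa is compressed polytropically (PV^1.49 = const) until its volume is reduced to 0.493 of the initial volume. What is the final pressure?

1680 kPa

Polytropic n=1.49: T₂ = T₁(V₁/V₂)^(n−1) = 402×(2.03)^0.49 = 569 K; P₂ = P₁(V₁/V₂)^n = 1680 kPa.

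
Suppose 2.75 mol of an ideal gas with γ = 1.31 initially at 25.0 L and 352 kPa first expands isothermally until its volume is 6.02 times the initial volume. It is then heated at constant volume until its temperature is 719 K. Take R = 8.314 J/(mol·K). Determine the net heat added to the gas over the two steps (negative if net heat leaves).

T₁ = P₁V₁/(nR) = 352×25.0/(2.75×8.314) = 385 K.
Step 1 — Isothermal: T stays 385 K; PV = const ⇒ V₂ = 150 L, P₂ = 58.5 kPa.
ΔU = 0 (ideal gas, T constant).
W = nRT ln(V₂/V₁) = 2.75×8.314×385×ln(6.02) = 15800 J.
Q = ΔU + W = 15800 J.
State after step 1: P = 58.5 kPa, V = 150 L, T = 385 K.
Step 2 — Isochoric: V stays 150 L; P/T = const ⇒ T₂ = 719 K, P₂ = 109 kPa.
W = 0 (no volume change).
ΔU = nCvΔT = 2.75×26.8×(719−385) = 24600 J.
Q = ΔU = 24600 J.
Net over both steps: W = 15800 J, Q = 40400 J, ΔU = 24600 J.

40400 J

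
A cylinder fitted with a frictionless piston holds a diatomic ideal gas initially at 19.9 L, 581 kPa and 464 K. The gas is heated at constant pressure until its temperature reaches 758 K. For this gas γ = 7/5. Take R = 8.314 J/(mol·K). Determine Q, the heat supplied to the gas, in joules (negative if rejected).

n = P₁V₁/(RT₁) = 581×19.9/(8.314×464) = 3.00 mol.
Isobaric: P stays 581 kPa; V/T = const ⇒ T₂ = 758 K, V₂ = 32.5 L.
W = PΔV = 581×(32.5−19.9) kPa·L = 7330 J.
ΔU = nCvΔT = 3.00×20.8×(758−464) = 18300 J.
Q = ΔU + W = nCpΔT = 25600 J.

25600 J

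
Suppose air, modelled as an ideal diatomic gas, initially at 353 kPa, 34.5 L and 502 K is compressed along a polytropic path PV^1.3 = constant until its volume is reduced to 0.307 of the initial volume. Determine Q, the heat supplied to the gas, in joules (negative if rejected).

-4310 J

n = P₁V₁/(RT₁) = 353×34.5/(8.314×502) = 2.92 mol.
Polytropic n=1.3: T₂ = T₁(V₁/V₂)^(n−1) = 502×(3.26)^0.30 = 715 K; P₂ = P₁(V₁/V₂)^n = 1640 kPa.
W = (P₁V₁−P₂V₂)/(n−1) = (353×34.5−1640×10.6)/0.30 = -17300 J.
ΔU = nCvΔT = 2.92×20.8×(715−502) = 12900 J.
Q = ΔU + W = -4310 J.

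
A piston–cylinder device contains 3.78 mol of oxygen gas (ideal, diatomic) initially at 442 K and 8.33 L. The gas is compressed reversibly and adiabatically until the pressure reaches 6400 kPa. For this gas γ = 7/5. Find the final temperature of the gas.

P₁ = nRT₁/V₁ = 3.78×8.314×442/8.33 = 1670 kPa.
Adiabatic: T₂/T₁ = (P₂/P₁)^((γ−1)/γ) ⇒ T₂ = 442×(3.84)^0.286 = 649 K; V₂ = 3.19 L.

649 K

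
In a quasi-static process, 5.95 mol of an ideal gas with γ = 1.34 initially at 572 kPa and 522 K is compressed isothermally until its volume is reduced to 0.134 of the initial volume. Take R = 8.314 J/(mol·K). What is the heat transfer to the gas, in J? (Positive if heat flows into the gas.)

V₁ = nRT₁/P₁ = 5.95×8.314×522/572 = 45.1 L.
Isothermal: T stays 522 K; PV = const ⇒ V₂ = 6.05 L, P₂ = 4270 kPa.
ΔU = 0 (ideal gas, T constant).
W = nRT ln(V₂/V₁) = 5.95×8.314×522×ln(0.134) = -51900 J.
Q = ΔU + W = -51900 J.

-51900 J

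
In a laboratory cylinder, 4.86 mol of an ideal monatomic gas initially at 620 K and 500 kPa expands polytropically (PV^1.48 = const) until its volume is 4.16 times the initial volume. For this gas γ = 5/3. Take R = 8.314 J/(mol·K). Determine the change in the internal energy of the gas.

V₁ = nRT₁/P₁ = 4.86×8.314×620/500 = 50.1 L.
Polytropic n=1.48: T₂ = T₁(V₁/V₂)^(n−1) = 620×(0.240)^0.48 = 313 K; P₂ = P₁(V₁/V₂)^n = 60.6 kPa.
For an ideal gas ΔU = nCvΔT with Cv = (3/2)R = 12.5 J/(mol·K).
ΔU = 4.86×12.5×(313−620) = -18600 J.

-18600 J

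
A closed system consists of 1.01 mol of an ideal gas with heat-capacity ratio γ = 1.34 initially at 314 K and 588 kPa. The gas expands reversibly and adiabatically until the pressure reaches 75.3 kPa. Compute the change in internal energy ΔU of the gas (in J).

V₁ = nRT₁/P₁ = 1.01×8.314×314/588 = 4.48 L.
Adiabatic: T₂/T₁ = (P₂/P₁)^((γ−1)/γ) ⇒ T₂ = 314×(0.128)^0.254 = 186 K; V₂ = 20.8 L.
For an ideal gas ΔU = nCvΔT with Cv = R/(γ−1) = 24.5 J/(mol·K).
ΔU = 1.01×24.5×(186−314) = -3150 J.

-3150 J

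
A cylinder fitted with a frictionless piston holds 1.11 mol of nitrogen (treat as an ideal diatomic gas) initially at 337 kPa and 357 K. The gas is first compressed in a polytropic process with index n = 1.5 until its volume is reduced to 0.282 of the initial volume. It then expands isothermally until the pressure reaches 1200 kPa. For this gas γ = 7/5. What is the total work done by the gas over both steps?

-1920 J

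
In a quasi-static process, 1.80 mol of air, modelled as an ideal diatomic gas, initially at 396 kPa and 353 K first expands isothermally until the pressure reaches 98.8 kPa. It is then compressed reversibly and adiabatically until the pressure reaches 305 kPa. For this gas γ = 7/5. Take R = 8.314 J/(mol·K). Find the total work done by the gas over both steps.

V₁ = nRT₁/P₁ = 1.80×8.314×353/396 = 13.3 L.
Step 1 — Isothermal: T stays 353 K; PV = const ⇒ V₂ = 53.5 L, P₂ = 98.8 kPa.
ΔU = 0 (ideal gas, T constant).
W = nRT ln(V₂/V₁) = 1.80×8.314×353×ln(4.01) = 7330 J.
Q = ΔU + W = 7330 J.
State after step 1: P = 98.8 kPa, V = 53.5 L, T = 353 K.
Step 2 — Adiabatic: T₂/T₁ = (P₂/P₁)^((γ−1)/γ) ⇒ T₂ = 353×(3.09)^0.286 = 487 K; V₂ = 23.9 L.
ΔU = nCvΔT = 1.80×20.8×(487−353) = 5020 J.
Q = 0 for an adiabatic process, so W = −ΔU = -5020 J.
Net over both steps: W = 2320 J, Q = 7330 J, ΔU = 5020 J.

2320 J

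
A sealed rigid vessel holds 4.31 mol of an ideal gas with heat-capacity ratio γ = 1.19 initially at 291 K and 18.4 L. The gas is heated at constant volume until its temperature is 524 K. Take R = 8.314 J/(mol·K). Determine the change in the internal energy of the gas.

43900 J

P₁ = nRT₁/V₁ = 4.31×8.314×291/18.4 = 567 kPa.
Isochoric: V stays 18.4 L; P/T = const ⇒ T₂ = 524 K, P₂ = 1020 kPa.
For an ideal gas ΔU = nCvΔT with Cv = R/(γ−1) = 43.8 J/(mol·K).
ΔU = 4.31×43.8×(524−291) = 43900 J.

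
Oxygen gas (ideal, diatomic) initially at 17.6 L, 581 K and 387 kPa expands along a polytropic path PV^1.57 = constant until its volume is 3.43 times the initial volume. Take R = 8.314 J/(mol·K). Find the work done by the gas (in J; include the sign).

6030 J

n = P₁V₁/(RT₁) = 387×17.6/(8.314×581) = 1.41 mol.
Polytropic n=1.57: T₂ = T₁(V₁/V₂)^(n−1) = 581×(0.292)^0.57 = 288 K; P₂ = P₁(V₁/V₂)^n = 55.9 kPa.
W = (P₁V₁−P₂V₂)/(n−1) = (387×17.6−55.9×60.4)/0.57 = 6030 J.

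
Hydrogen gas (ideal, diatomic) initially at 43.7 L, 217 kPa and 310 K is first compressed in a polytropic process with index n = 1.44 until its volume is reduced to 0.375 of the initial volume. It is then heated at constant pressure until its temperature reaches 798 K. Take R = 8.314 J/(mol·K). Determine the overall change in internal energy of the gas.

37300 J

n = P₁V₁/(RT₁) = 217×43.7/(8.314×310) = 3.68 mol.
Step 1 — Polytropic n=1.44: T₂ = T₁(V₁/V₂)^(n−1) = 310×(2.67)^0.44 = 477 K; P₂ = P₁(V₁/V₂)^n = 891 kPa.
W = (P₁V₁−P₂V₂)/(n−1) = (217×43.7−891×16.4)/0.44 = -11600 J.
ΔU = nCvΔT = 3.68×20.8×(477−310) = 12800 J.
Q = ΔU + W = 1160 J.
State after step 1: P = 891 kPa, V = 16.4 L, T = 477 K.
Step 2 — Isobaric: P stays 891 kPa; V/T = const ⇒ T₂ = 798 K, V₂ = 27.4 L.
W = PΔV = 891×(27.4−16.4) kPa·L = 9810 J.
ΔU = nCvΔT = 3.68×20.8×(798−477) = 24500 J.
Q = ΔU + W = nCpΔT = 34300 J.
Net over both steps: W = -1820 J, Q = 35500 J, ΔU = 37300 J.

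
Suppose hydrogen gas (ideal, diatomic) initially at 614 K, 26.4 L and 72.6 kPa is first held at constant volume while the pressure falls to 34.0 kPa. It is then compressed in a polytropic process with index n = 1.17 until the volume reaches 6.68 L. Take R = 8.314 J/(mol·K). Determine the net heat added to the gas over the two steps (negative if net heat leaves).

n = P₁V₁/(RT₁) = 72.6×26.4/(8.314×614) = 0.375 mol.
Step 1 — Isochoric: V stays 26.4 L; P/T = const ⇒ T₂ = 288 K, P₂ = 34.0 kPa.
W = 0 (no volume change).
ΔU = nCvΔT = 0.375×20.8×(288−614) = -2550 J.
Q = ΔU = -2550 J.
State after step 1: P = 34.0 kPa, V = 26.4 L, T = 288 K.
Step 2 — Polytropic n=1.17: T₂ = T₁(V₁/V₂)^(n−1) = 288×(3.95)^0.17 = 363 K; P₂ = P₁(V₁/V₂)^n = 170 kPa.
W = (P₁V₁−P₂V₂)/(n−1) = (34.0×26.4−170×6.68)/0.17 = -1390 J.
ΔU = nCvΔT = 0.375×20.8×(363−288) = 591 J.
Q = ΔU + W = -799 J.
Net over both steps: W = -1390 J, Q = -3350 J, ΔU = -1960 J.

-3350 J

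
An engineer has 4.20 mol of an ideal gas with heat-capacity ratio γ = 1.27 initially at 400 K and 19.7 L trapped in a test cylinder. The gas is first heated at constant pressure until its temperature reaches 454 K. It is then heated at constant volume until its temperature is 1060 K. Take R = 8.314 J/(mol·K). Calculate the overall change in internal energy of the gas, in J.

85400 J

P₁ = nRT₁/V₁ = 4.20×8.314×400/19.7 = 709 kPa.
Step 1 — Isobaric: P stays 709 kPa; V/T = const ⇒ T₂ = 454 K, V₂ = 22.4 L.
W = PΔV = 709×(22.4−19.7) kPa·L = 1890 J.
ΔU = nCvΔT = 4.20×30.8×(454−400) = 6980 J.
Q = ΔU + W = nCpΔT = 8870 J.
State after step 1: P = 709 kPa, V = 22.4 L, T = 454 K.
Step 2 — Isochoric: V stays 22.4 L; P/T = const ⇒ T₂ = 1060 K, P₂ = 1660 kPa.
W = 0 (no volume change).
ΔU = nCvΔT = 4.20×30.8×(1060−454) = 78400 J.
Q = ΔU = 78400 J.
Net over both steps: W = 1890 J, Q = 87200 J, ΔU = 85400 J.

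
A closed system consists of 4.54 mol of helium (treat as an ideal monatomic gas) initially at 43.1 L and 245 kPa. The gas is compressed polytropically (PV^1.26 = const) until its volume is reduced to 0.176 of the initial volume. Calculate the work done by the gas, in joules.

-23200 J

T₁ = P₁V₁/(nR) = 245×43.1/(4.54×8.314) = 280 K.
Polytropic n=1.26: T₂ = T₁(V₁/V₂)^(n−1) = 280×(5.68)^0.26 = 439 K; P₂ = P₁(V₁/V₂)^n = 2190 kPa.
W = (P₁V₁−P₂V₂)/(n−1) = (245×43.1−2190×7.59)/0.26 = -23200 J.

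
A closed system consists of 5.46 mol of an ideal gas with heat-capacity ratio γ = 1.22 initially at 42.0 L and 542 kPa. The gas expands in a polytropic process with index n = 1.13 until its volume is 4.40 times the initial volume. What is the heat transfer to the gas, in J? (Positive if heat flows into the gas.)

12600 J

T₁ = P₁V₁/(nR) = 542×42.0/(5.46×8.314) = 501 K.
Polytropic n=1.13: T₂ = T₁(V₁/V₂)^(n−1) = 501×(0.227)^0.13 = 414 K; P₂ = P₁(V₁/V₂)^n = 102 kPa.
W = (P₁V₁−P₂V₂)/(n−1) = (542×42.0−102×185)/0.13 = 30700 J.
ΔU = nCvΔT = 5.46×37.8×(414−501) = -18100 J.
Q = ΔU + W = 12600 J.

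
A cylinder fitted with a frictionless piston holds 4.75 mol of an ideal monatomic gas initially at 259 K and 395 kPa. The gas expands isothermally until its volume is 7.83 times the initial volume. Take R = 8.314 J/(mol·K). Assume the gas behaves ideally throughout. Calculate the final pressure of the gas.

50.4 kPa

V₁ = nRT₁/P₁ = 4.75×8.314×259/395 = 25.9 L.
Isothermal: T stays 259 K; PV = const ⇒ V₂ = 203 L, P₂ = 50.4 kPa.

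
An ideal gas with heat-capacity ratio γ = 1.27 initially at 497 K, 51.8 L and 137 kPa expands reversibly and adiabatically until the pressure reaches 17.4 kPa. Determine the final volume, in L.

263 L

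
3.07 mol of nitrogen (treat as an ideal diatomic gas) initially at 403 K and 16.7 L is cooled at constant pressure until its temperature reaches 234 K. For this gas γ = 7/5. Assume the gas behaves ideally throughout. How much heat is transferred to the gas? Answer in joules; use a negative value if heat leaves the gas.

P₁ = nRT₁/V₁ = 3.07×8.314×403/16.7 = 616 kPa.
Isobaric: P stays 616 kPa; V/T = const ⇒ T₂ = 234 K, V₂ = 9.70 L.
W = PΔV = 616×(9.70−16.7) kPa·L = -4310 J.
ΔU = nCvΔT = 3.07×20.8×(234−403) = -10800 J.
Q = ΔU + W = nCpΔT = -15100 J.

-15100 J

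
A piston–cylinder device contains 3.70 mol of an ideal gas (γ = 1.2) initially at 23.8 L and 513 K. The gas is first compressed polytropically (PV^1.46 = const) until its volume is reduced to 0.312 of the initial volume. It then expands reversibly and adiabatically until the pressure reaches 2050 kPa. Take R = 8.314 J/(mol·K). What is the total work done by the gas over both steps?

P₁ = nRT₁/V₁ = 3.70×8.314×513/23.8 = 663 kPa.
Step 1 — Polytropic n=1.46: T₂ = T₁(V₁/V₂)^(n−1) = 513×(3.21)^0.46 = 877 K; P₂ = P₁(V₁/V₂)^n = 3630 kPa.
W = (P₁V₁−P₂V₂)/(n−1) = (663×23.8−3630×7.43)/0.46 = -24300 J.
ΔU = nCvΔT = 3.70×41.6×(877−513) = 55900 J.
Q = ΔU + W = 31600 J.
State after step 1: P = 3630 kPa, V = 7.43 L, T = 877 K.
Step 2 — Adiabatic: T₂/T₁ = (P₂/P₁)^((γ−1)/γ) ⇒ T₂ = 877×(0.565)^0.167 = 797 K; V₂ = 12.0 L.
ΔU = nCvΔT = 3.70×41.6×(797−877) = -12300 J.
Q = 0 for an adiabatic process, so W = −ΔU = 12300 J.
Net over both steps: W = -12100 J, Q = 31600 J, ΔU = 43700 J.

-12100 J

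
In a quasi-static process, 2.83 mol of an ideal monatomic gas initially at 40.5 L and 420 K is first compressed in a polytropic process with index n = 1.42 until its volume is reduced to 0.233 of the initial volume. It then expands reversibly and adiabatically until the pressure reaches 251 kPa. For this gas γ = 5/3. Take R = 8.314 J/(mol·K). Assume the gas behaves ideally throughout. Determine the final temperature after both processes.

P₁ = nRT₁/V₁ = 2.83×8.314×420/40.5 = 244 kPa.
Step 1 — Polytropic n=1.42: T₂ = T₁(V₁/V₂)^(n−1) = 420×(4.29)^0.42 = 774 K; P₂ = P₁(V₁/V₂)^n = 1930 kPa.
W = (P₁V₁−P₂V₂)/(n−1) = (244×40.5−1930×9.44)/0.42 = -19900 J.
ΔU = nCvΔT = 2.83×12.5×(774−420) = 12500 J.
Q = ΔU + W = -7350 J.
State after step 1: P = 1930 kPa, V = 9.44 L, T = 774 K.
Step 2 — Adiabatic: T₂/T₁ = (P₂/P₁)^((γ−1)/γ) ⇒ T₂ = 774×(0.130)^0.400 = 342 K; V₂ = 32.1 L.
ΔU = nCvΔT = 2.83×12.5×(342−774) = -15200 J.
Q = 0 for an adiabatic process, so W = −ΔU = 15200 J.
Net over both steps: W = -4610 J, Q = -7350 J, ΔU = -2740 J.

342 K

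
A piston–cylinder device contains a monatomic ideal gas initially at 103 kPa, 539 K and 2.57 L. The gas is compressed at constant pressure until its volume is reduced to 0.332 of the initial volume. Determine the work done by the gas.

-177 J

n = P₁V₁/(RT₁) = 103×2.57/(8.314×539) = 0.0591 mol.
Isobaric: P stays 103 kPa; V/T = const ⇒ T₂ = 179 K, V₂ = 0.853 L.
W = PΔV = 103×(0.853−2.57) kPa·L = -177 J.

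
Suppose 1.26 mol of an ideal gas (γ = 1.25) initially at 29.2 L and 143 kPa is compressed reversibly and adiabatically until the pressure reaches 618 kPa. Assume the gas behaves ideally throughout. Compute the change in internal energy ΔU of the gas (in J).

5680 J

T₁ = P₁V₁/(nR) = 143×29.2/(1.26×8.314) = 399 K.
Adiabatic: T₂/T₁ = (P₂/P₁)^((γ−1)/γ) ⇒ T₂ = 399×(4.32)^0.200 = 534 K; V₂ = 9.05 L.
For an ideal gas ΔU = nCvΔT with Cv = R/(γ−1) = 33.3 J/(mol·K).
ΔU = 1.26×33.3×(534−399) = 5680 J.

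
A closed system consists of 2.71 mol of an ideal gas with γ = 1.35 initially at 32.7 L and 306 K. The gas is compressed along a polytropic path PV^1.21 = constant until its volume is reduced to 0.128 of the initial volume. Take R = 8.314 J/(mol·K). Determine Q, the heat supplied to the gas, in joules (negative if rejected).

P₁ = nRT₁/V₁ = 2.71×8.314×306/32.7 = 211 kPa.
Polytropic n=1.21: T₂ = T₁(V₁/V₂)^(n−1) = 306×(7.81)^0.21 = 471 K; P₂ = P₁(V₁/V₂)^n = 2540 kPa.
W = (P₁V₁−P₂V₂)/(n−1) = (211×32.7−2540×4.19)/0.21 = -17700 J.
ΔU = nCvΔT = 2.71×23.8×(471−306) = 10600 J.
Q = ΔU + W = -7090 J.

-7090 J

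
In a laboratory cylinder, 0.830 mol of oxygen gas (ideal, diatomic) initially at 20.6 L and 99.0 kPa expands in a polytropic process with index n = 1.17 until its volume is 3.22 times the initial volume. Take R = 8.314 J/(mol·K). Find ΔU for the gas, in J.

-919 J

T₁ = P₁V₁/(nR) = 99.0×20.6/(0.830×8.314) = 296 K.
Polytropic n=1.17: T₂ = T₁(V₁/V₂)^(n−1) = 296×(0.311)^0.17 = 242 K; P₂ = P₁(V₁/V₂)^n = 25.2 kPa.
For an ideal gas ΔU = nCvΔT with Cv = (5/2)R = 20.8 J/(mol·K).
ΔU = 0.830×20.8×(242−296) = -919 J.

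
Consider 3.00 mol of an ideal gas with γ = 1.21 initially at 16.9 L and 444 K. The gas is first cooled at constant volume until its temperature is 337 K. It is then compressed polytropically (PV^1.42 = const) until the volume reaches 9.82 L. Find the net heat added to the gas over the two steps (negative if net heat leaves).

-7580 J

P₁ = nRT₁/V₁ = 3.00×8.314×444/16.9 = 655 kPa.
Step 1 — Isochoric: V stays 16.9 L; P/T = const ⇒ T₂ = 337 K, P₂ = 497 kPa.
W = 0 (no volume change).
ΔU = nCvΔT = 3.00×39.6×(337−444) = -12700 J.
Q = ΔU = -12700 J.
State after step 1: P = 497 kPa, V = 16.9 L, T = 337 K.
Step 2 — Polytropic n=1.42: T₂ = T₁(V₁/V₂)^(n−1) = 337×(1.72)^0.42 = 423 K; P₂ = P₁(V₁/V₂)^n = 1080 kPa.
W = (P₁V₁−P₂V₂)/(n−1) = (497×16.9−1080×9.82)/0.42 = -5130 J.
ΔU = nCvΔT = 3.00×39.6×(423−337) = 10300 J.
Q = ΔU + W = 5130 J.
Net over both steps: W = -5130 J, Q = -7580 J, ΔU = -2460 J.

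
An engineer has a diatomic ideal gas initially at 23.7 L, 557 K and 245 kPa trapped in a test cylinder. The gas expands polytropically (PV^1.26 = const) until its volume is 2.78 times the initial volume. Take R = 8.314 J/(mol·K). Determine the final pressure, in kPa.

Polytropic n=1.26: T₂ = T₁(V₁/V₂)^(n−1) = 557×(0.360)^0.26 = 427 K; P₂ = P₁(V₁/V₂)^n = 67.6 kPa.

67.6 kPa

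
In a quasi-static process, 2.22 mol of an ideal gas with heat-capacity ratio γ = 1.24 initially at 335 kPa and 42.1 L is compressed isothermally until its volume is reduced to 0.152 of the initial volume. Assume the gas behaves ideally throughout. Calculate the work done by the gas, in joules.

-26600 J

T₁ = P₁V₁/(nR) = 335×42.1/(2.22×8.314) = 764 K.
Isothermal: T stays 764 K; PV = const ⇒ V₂ = 6.40 L, P₂ = 2200 kPa.
W = nRT ln(V₂/V₁) = 2.22×8.314×764×ln(0.152) = -26600 J.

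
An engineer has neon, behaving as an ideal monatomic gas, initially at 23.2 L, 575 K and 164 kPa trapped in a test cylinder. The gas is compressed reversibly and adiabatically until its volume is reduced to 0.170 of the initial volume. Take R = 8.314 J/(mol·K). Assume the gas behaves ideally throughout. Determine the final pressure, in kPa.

3140 kPa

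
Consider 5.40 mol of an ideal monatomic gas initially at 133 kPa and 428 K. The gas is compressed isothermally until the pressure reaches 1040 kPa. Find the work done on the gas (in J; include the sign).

39500 J

V₁ = nRT₁/P₁ = 5.40×8.314×428/133 = 144 L.
Isothermal: T stays 428 K; PV = const ⇒ V₂ = 18.5 L, P₂ = 1040 kPa.
W = nRT ln(V₂/V₁) = 5.40×8.314×428×ln(0.128) = -39500 J.
Work done on the gas = −W_by = 39500 J.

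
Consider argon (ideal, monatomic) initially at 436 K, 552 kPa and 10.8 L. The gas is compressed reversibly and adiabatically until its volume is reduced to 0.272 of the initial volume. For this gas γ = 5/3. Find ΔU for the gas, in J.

12400 J

n = P₁V₁/(RT₁) = 552×10.8/(8.314×436) = 1.64 mol.
Adiabatic: TV^(γ−1) = const ⇒ T₂ = 436×(3.68)^0.667 = 1040 K; PV^γ = const ⇒ P₂ = 4830 kPa.
For an ideal gas ΔU = nCvΔT with Cv = (3/2)R = 12.5 J/(mol·K).
ΔU = 1.64×12.5×(1040−436) = 12400 J.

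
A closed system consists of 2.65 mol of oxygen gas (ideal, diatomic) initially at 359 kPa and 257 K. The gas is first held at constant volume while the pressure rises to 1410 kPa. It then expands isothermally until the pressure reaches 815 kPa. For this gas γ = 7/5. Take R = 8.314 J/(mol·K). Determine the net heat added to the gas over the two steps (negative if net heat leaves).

53600 J

V₁ = nRT₁/P₁ = 2.65×8.314×257/359 = 15.8 L.
Step 1 — Isochoric: V stays 15.8 L; P/T = const ⇒ T₂ = 1010 K, P₂ = 1410 kPa.
W = 0 (no volume change).
ΔU = nCvΔT = 2.65×20.8×(1010−257) = 41400 J.
Q = ΔU = 41400 J.
State after step 1: P = 1410 kPa, V = 15.8 L, T = 1010 K.
Step 2 — Isothermal: T stays 1010 K; PV = const ⇒ V₂ = 27.3 L, P₂ = 815 kPa.
ΔU = 0 (ideal gas, T constant).
W = nRT ln(V₂/V₁) = 2.65×8.314×1010×ln(1.73) = 12200 J.
Q = ΔU + W = 12200 J.
Net over both steps: W = 12200 J, Q = 53600 J, ΔU = 41400 J.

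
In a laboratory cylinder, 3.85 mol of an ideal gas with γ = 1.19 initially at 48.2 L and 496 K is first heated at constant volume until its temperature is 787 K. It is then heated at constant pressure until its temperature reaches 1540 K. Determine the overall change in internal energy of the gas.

P₁ = nRT₁/V₁ = 3.85×8.314×496/48.2 = 329 kPa.
Step 1 — Isochoric: V stays 48.2 L; P/T = const ⇒ T₂ = 787 K, P₂ = 523 kPa.
W = 0 (no volume change).
ΔU = nCvΔT = 3.85×43.8×(787−496) = 49000 J.
Q = ΔU = 49000 J.
State after step 1: P = 523 kPa, V = 48.2 L, T = 787 K.
Step 2 — Isobaric: P stays 523 kPa; V/T = const ⇒ T₂ = 1540 K, V₂ = 94.3 L.
W = PΔV = 523×(94.3−48.2) kPa·L = 24100 J.
ΔU = nCvΔT = 3.85×43.8×(1540−787) = 127000 J.
Q = ΔU + W = nCpΔT = 151000 J.
Net over both steps: W = 24100 J, Q = 200000 J, ΔU = 176000 J.

176000 J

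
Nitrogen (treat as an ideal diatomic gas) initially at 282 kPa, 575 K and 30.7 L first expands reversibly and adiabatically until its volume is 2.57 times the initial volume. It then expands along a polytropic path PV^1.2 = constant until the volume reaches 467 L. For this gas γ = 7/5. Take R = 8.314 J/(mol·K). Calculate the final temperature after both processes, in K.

276 K

n = P₁V₁/(RT₁) = 282×30.7/(8.314×575) = 1.81 mol.
Step 1 — Adiabatic: TV^(γ−1) = const ⇒ T₂ = 575×(0.389)^0.400 = 394 K; PV^γ = const ⇒ P₂ = 75.2 kPa.
ΔU = nCvΔT = 1.81×20.8×(394−575) = -6810 J.
Q = 0 for an adiabatic process, so W = −ΔU = 6810 J.
State after step 1: P = 75.2 kPa, V = 78.9 L, T = 394 K.
Step 2 — Polytropic n=1.2: T₂ = T₁(V₁/V₂)^(n−1) = 394×(0.169)^0.20 = 276 K; P₂ = P₁(V₁/V₂)^n = 8.91 kPa.
W = (P₁V₁−P₂V₂)/(n−1) = (75.2×78.9−8.91×467)/0.20 = 8880 J.
ΔU = nCvΔT = 1.81×20.8×(276−394) = -4440 J.
Q = ΔU + W = 4440 J.
Net over both steps: W = 15700 J, Q = 4440 J, ΔU = -11200 J.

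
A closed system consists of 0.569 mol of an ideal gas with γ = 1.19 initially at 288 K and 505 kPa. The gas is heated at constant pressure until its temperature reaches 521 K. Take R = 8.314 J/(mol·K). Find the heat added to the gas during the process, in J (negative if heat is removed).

6900 J

V₁ = nRT₁/P₁ = 0.569×8.314×288/505 = 2.70 L.
Isobaric: P stays 505 kPa; V/T = const ⇒ T₂ = 521 K, V₂ = 4.88 L.
W = PΔV = 505×(4.88−2.70) kPa·L = 1100 J.
ΔU = nCvΔT = 0.569×43.8×(521−288) = 5800 J.
Q = ΔU + W = nCpΔT = 6900 J.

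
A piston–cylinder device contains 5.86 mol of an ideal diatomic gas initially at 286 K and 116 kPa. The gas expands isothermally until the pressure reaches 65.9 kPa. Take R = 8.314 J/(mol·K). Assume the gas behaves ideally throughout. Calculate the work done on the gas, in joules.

-7880 J

V₁ = nRT₁/P₁ = 5.86×8.314×286/116 = 120 L.
Isothermal: T stays 286 K; PV = const ⇒ V₂ = 211 L, P₂ = 65.9 kPa.
W = nRT ln(V₂/V₁) = 5.86×8.314×286×ln(1.76) = 7880 J.
Work done on the gas = −W_by = -7880 J.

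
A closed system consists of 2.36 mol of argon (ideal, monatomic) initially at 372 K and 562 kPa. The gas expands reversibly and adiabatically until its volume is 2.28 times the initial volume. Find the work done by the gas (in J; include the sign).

4630 J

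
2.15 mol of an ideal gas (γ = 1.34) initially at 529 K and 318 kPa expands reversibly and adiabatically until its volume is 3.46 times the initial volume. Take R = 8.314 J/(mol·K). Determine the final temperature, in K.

347 K

V₁ = nRT₁/P₁ = 2.15×8.314×529/318 = 29.7 L.
Adiabatic: TV^(γ−1) = const ⇒ T₂ = 529×(0.289)^0.340 = 347 K; PV^γ = const ⇒ P₂ = 60.3 kPa.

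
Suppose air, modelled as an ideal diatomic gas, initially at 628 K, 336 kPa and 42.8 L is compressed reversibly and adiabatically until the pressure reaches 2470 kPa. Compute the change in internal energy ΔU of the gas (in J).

27600 J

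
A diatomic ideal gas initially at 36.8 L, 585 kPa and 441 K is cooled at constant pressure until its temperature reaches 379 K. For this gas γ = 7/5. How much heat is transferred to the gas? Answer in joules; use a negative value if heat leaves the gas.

-10600 J

n = P₁V₁/(RT₁) = 585×36.8/(8.314×441) = 5.87 mol.
Isobaric: P stays 585 kPa; V/T = const ⇒ T₂ = 379 K, V₂ = 31.6 L.
W = PΔV = 585×(31.6−36.8) kPa·L = -3030 J.
ΔU = nCvΔT = 5.87×20.8×(379−441) = -7570 J.
Q = ΔU + W = nCpΔT = -10600 J.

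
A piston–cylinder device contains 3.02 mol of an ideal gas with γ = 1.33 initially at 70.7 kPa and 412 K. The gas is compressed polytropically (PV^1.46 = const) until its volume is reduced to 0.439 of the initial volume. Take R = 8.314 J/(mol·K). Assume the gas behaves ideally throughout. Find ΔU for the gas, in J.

14400 J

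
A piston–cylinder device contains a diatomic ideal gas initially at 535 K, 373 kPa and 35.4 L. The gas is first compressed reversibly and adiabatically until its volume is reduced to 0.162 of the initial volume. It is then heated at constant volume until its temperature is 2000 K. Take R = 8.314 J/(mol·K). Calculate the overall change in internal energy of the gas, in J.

n = P₁V₁/(RT₁) = 373×35.4/(8.314×535) = 2.97 mol.
Step 1 — Adiabatic: TV^(γ−1) = const ⇒ T₂ = 535×(6.17)^0.400 = 1110 K; PV^γ = const ⇒ P₂ = 4770 kPa.
ΔU = nCvΔT = 2.97×20.8×(1110−535) = 35400 J.
Q = 0 for an adiabatic process, so W = −ΔU = -35400 J.
State after step 1: P = 4770 kPa, V = 5.73 L, T = 1110 K.
Step 2 — Isochoric: V stays 5.73 L; P/T = const ⇒ T₂ = 2000 K, P₂ = 8610 kPa.
W = 0 (no volume change).
ΔU = nCvΔT = 2.97×20.8×(2000−1110) = 55000 J.
Q = ΔU = 55000 J.
Net over both steps: W = -35400 J, Q = 55000 J, ΔU = 90400 J.

90400 J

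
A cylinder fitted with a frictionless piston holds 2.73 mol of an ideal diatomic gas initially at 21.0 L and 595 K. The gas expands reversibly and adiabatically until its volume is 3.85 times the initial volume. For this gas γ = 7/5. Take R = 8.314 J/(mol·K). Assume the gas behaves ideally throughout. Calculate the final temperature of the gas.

P₁ = nRT₁/V₁ = 2.73×8.314×595/21.0 = 643 kPa.
Adiabatic: TV^(γ−1) = const ⇒ T₂ = 595×(0.260)^0.400 = 347 K; PV^γ = const ⇒ P₂ = 97.4 kPa.

347 K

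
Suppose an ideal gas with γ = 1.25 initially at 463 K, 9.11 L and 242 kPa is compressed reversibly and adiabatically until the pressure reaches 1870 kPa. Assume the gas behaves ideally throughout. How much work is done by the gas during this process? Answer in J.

n = P₁V₁/(RT₁) = 242×9.11/(8.314×463) = 0.573 mol.
Adiabatic: T₂/T₁ = (P₂/P₁)^((γ−1)/γ) ⇒ T₂ = 463×(7.73)^0.200 = 697 K; V₂ = 1.77 L.
ΔU = nCvΔT = 0.573×33.3×(697−463) = 4460 J.
Q = 0 for an adiabatic process, so W = −ΔU = -4460 J.

-4460 J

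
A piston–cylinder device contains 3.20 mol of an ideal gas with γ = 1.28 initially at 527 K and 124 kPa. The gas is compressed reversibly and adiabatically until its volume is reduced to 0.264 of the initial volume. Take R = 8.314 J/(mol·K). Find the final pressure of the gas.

682 kPa

V₁ = nRT₁/P₁ = 3.20×8.314×527/124 = 113 L.
Adiabatic: TV^(γ−1) = const ⇒ T₂ = 527×(3.79)^0.280 = 765 K; PV^γ = const ⇒ P₂ = 682 kPa.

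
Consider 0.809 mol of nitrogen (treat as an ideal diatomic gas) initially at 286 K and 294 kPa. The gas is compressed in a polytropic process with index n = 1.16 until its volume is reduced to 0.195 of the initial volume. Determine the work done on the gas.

V₁ = nRT₁/P₁ = 0.809×8.314×286/294 = 6.54 L.
Polytropic n=1.16: T₂ = T₁(V₁/V₂)^(n−1) = 286×(5.13)^0.16 = 372 K; P₂ = P₁(V₁/V₂)^n = 1960 kPa.
W = (P₁V₁−P₂V₂)/(n−1) = (294×6.54−1960×1.28)/0.16 = -3590 J.
Work done on the gas = −W_by = 3590 J.

3590 J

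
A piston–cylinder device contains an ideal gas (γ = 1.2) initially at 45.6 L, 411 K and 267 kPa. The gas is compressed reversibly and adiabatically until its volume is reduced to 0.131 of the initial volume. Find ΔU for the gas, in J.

30500 J

n = P₁V₁/(RT₁) = 267×45.6/(8.314×411) = 3.56 mol.
Adiabatic: TV^(γ−1) = const ⇒ T₂ = 411×(7.63)^0.200 = 617 K; PV^γ = const ⇒ P₂ = 3060 kPa.
For an ideal gas ΔU = nCvΔT with Cv = R/(γ−1) = 41.6 J/(mol·K).
ΔU = 3.56×41.6×(617−411) = 30500 J.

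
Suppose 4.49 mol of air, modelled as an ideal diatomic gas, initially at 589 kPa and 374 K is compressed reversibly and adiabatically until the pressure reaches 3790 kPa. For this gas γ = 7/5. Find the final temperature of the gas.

V₁ = nRT₁/P₁ = 4.49×8.314×374/589 = 23.7 L.
Adiabatic: T₂/T₁ = (P₂/P₁)^((γ−1)/γ) ⇒ T₂ = 374×(6.43)^0.286 = 637 K; V₂ = 6.27 L.

637 K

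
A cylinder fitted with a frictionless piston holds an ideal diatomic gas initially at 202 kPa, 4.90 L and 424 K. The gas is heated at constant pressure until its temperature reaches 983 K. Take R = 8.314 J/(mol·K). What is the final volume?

Isobaric: P stays 202 kPa; V/T = const ⇒ T₂ = 983 K, V₂ = 11.4 L.

11.4 L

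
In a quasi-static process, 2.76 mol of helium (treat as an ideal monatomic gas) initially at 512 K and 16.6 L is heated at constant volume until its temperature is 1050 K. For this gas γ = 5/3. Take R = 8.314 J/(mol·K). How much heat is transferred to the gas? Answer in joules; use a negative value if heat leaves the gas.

18500 J

P₁ = nRT₁/V₁ = 2.76×8.314×512/16.6 = 708 kPa.
Isochoric: V stays 16.6 L; P/T = const ⇒ T₂ = 1050 K, P₂ = 1450 kPa.
W = 0 (no volume change).
ΔU = nCvΔT = 2.76×12.5×(1050−512) = 18500 J.
Q = ΔU = 18500 J.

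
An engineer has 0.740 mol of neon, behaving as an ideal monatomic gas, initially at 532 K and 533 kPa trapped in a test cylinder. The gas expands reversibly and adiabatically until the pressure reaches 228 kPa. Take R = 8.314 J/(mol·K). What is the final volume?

10.2 L

V₁ = nRT₁/P₁ = 0.740×8.314×532/533 = 6.14 L.
Adiabatic: T₂/T₁ = (P₂/P₁)^((γ−1)/γ) ⇒ T₂ = 532×(0.428)^0.400 = 379 K; V₂ = 10.2 L.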